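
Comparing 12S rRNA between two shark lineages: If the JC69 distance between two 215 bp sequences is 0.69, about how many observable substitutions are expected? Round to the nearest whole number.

97

Invert JC69: p = (3/4)(1 − e^(−4d/3)) = 0.75 × (1 − e^(-0.92)) = 0.75 × (1 − 0.398519) = 0.451111.
Expected differing sites = pL ≈ 0.451111 × 215 = 96.988865 ≈ 97.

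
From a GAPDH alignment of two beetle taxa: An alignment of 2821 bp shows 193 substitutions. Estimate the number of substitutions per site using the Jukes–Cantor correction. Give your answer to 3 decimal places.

0.072

p = 193/2821 ≈ 0.068415.
d = −(3/4) ln(1 − 4p/3) = −0.75 ln(1 − 0.09122) = −0.75 ln(0.90878)
  = −0.75 × (-0.095652) = 0.071739 substitutions/site.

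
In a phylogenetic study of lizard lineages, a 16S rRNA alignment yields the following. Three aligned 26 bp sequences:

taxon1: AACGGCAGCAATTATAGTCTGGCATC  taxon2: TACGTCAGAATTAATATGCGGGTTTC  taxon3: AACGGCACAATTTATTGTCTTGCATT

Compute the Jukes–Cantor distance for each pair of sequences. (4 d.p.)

d(taxon1,taxon2) = 0.5393, d(taxon1,taxon3) = 0.2758, d(taxon2,taxon3) = 0.7166

taxon1–taxon2: 10/26 sites differ → p ≈ 0.384615, d = −0.75 ln(1 − 0.51282) = 0.539341 ≈ 0.5393.
taxon1–taxon3: 6/26 sites differ → p ≈ 0.230769, d = −0.75 ln(1 − 0.307692) = 0.275793 ≈ 0.2758.
taxon2–taxon3: 12/26 sites differ → p ≈ 0.461538, d = −0.75 ln(1 − 0.615384) = 0.716632 ≈ 0.7166.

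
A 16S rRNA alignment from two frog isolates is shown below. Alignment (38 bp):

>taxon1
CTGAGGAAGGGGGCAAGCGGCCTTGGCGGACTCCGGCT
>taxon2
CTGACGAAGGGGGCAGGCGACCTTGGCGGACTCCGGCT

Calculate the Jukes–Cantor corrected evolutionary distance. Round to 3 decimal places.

The sequences differ at 3 of 38 sites (5, 16, 20), so p = 3/38 ≈ 0.078947.
d = −(3/4) ln(1 − 4p/3) = −0.75 ln(1 − 0.105263) = −0.75 ln(0.894737)
  = −0.75 × (-0.111225) = 0.083419 substitutions/site.

0.083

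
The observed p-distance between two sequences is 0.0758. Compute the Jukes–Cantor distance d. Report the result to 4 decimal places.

d = −(3/4) ln(1 − 4p/3) = −0.75 ln(1 − 0.101067) = −0.75 ln(0.898933)
  = −0.75 × (-0.106547) = 0.079910 substitutions/site.

0.0799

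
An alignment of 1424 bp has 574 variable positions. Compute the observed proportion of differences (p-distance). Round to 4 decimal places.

p = 574/1424 = 0.403089… ≈ 0.4031 (to 4 d.p.).

0.4031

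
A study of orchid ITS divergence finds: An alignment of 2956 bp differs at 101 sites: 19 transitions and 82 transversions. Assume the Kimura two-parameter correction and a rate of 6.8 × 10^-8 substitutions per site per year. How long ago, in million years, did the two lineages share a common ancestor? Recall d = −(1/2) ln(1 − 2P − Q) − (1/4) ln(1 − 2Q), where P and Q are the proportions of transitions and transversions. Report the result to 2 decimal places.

P = 19/2956 ≈ 0.006428 and Q = 82/2956 ≈ 0.02774.
Under the Kimura two-parameter model, d = −½ ln(1 − 2P − Q) − ¼ ln(1 − 2Q).
1 − 2P − Q = 0.959404, giving −½ ln(0.959404) = 0.020722.
1 − 2Q = 0.94452, giving −¼ ln(0.94452) = 0.014270.
d = 0.020722 + 0.014270 = 0.034992.
Under a molecular clock d = 2μt, so t = d/(2μ) = 0.034992 / (2 × 6.8 × 10^-8) = 0.26 million years.

0.26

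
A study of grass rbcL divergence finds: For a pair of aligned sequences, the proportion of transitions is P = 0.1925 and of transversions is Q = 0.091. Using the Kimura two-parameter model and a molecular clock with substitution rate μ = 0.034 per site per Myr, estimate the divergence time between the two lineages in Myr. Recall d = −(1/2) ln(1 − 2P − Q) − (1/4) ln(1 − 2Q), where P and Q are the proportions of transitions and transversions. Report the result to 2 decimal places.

5.49

Under the Kimura two-parameter model, d = −½ ln(1 − 2P − Q) − ¼ ln(1 − 2Q).
1 − 2P − Q = 0.524, giving −½ ln(0.524) = 0.323132.
1 − 2Q = 0.818, giving −¼ ln(0.818) = 0.050223.
d = 0.323132 + 0.050223 = 0.373355.
Under a molecular clock d = 2μt, so t = d/(2μ) = 0.373355 / (2 × 0.034) = 5.49 Myr.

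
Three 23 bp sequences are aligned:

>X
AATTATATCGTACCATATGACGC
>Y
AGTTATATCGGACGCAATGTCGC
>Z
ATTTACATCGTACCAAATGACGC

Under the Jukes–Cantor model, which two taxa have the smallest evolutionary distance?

X–Y: 6/23 differ, p = 0.261, d = 0.321.
X–Z: 3/23 differ, p = 0.130, d = 0.143.
Y–Z: 6/23 differ, p = 0.261, d = 0.321.
The smallest distance is between X and Z.

X and Z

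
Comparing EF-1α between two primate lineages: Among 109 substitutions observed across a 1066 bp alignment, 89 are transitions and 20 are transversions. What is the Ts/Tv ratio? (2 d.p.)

R = 89/20 = 4.45.

4.45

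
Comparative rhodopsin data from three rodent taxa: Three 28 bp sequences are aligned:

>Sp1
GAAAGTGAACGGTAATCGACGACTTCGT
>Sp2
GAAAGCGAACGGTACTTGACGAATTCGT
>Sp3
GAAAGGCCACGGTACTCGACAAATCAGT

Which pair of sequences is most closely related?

Sp1–Sp2: 4/28 differ, p = 0.143, d = 0.158.
Sp1–Sp3: 8/28 differ, p = 0.286, d = 0.360.
Sp2–Sp3: 7/28 differ, p = 0.250, d = 0.304.
The smallest distance is between Sp1 and Sp2.

Sp1 and Sp2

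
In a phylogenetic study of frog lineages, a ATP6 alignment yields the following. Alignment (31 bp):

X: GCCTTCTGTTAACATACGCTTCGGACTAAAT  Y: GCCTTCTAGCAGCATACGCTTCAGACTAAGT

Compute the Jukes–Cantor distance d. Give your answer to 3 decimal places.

0.224

The sequences differ at 6 of 31 sites (8, 9, 10, 12, 23, 30), so p = 6/31 ≈ 0.193548.
d = −(3/4) ln(1 − 4p/3) = −0.75 ln(1 − 0.258064) = −0.75 ln(0.741936)
  = −0.75 × (-0.298492) = 0.223869 substitutions/site.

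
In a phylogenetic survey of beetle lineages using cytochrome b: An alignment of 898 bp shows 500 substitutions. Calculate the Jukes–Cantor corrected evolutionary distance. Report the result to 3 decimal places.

1.017

p = 500/898 ≈ 0.556793.
d = −(3/4) ln(1 − 4p/3) = −0.75 ln(1 − 0.742391) = −0.75 ln(0.257609)
  = −0.75 × (-1.356312) = 1.017234 substitutions/site.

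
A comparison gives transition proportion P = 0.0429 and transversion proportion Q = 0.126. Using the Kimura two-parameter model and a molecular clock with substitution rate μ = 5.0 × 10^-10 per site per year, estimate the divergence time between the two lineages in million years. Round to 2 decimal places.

191.59

Under the Kimura two-parameter model, d = −½ ln(1 − 2P − Q) − ¼ ln(1 − 2Q).
1 − 2P − Q = 0.7882, giving −½ ln(0.7882) = 0.119002.
1 − 2Q = 0.748, giving −¼ ln(0.748) = 0.072588.
d = 0.119002 + 0.072588 = 0.191590.
Under a molecular clock d = 2μt, so t = d/(2μ) = 0.191590 / (2 × 5.0 × 10^-10) = 191.59 million years.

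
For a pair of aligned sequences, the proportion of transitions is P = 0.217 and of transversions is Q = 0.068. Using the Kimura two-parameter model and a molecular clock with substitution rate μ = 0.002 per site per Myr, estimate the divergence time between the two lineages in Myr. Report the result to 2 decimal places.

Under the Kimura two-parameter model, d = −½ ln(1 − 2P − Q) − ¼ ln(1 − 2Q).
1 − 2P − Q = 0.498, giving −½ ln(0.498) = 0.348578.
1 − 2Q = 0.864, giving −¼ ln(0.864) = 0.036546.
d = 0.348578 + 0.036546 = 0.385124.
Under a molecular clock d = 2μt, so t = d/(2μ) = 0.385124 / (2 × 0.002) = 96.28 Myr.

96.28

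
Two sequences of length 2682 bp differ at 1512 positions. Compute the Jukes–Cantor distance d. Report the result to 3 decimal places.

p = 1512/2682 ≈ 0.563758.
d = −(3/4) ln(1 − 4p/3) = −0.75 ln(1 − 0.751677) = −0.75 ln(0.248323)
  = −0.75 × (-1.393025) = 1.044769 substitutions/site.

1.045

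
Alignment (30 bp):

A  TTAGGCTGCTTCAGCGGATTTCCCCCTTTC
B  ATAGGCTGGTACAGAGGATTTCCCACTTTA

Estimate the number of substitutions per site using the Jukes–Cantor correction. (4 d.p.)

The sequences differ at 6 of 30 sites (1, 9, 11, 15, 25, 30), so p = 6/30 = 0.2.
d = −(3/4) ln(1 − 4p/3) = −0.75 ln(1 − 0.266667) = −0.75 ln(0.733333)
  = −0.75 × (-0.310155) = 0.232616 substitutions/site.

0.2326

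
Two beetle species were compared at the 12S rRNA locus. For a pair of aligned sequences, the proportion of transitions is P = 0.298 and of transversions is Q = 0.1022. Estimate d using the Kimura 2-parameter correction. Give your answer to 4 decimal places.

0.6562

Under the Kimura two-parameter model, d = −½ ln(1 − 2P − Q) − ¼ ln(1 − 2Q).
1 − 2P − Q = 0.3018, giving −½ ln(0.3018) = 0.598995.
1 − 2Q = 0.7956, giving −¼ ln(0.7956) = 0.057165.
d = 0.598995 + 0.057165 = 0.656160.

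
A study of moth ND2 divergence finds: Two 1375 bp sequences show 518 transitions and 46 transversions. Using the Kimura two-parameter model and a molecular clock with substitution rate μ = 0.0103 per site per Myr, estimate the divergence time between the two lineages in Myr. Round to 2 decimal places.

P = 518/1375 ≈ 0.376727 and Q = 46/1375 ≈ 0.033455.
Under the Kimura two-parameter model, d = −½ ln(1 − 2P − Q) − ¼ ln(1 − 2Q).
1 − 2P − Q = 0.213091, giving −½ ln(0.213091) = 0.773018.
1 − 2Q = 0.93309, giving −¼ ln(0.93309) = 0.017313.
d = 0.773018 + 0.017313 = 0.790331.
Under a molecular clock d = 2μt, so t = d/(2μ) = 0.790331 / (2 × 0.0103) = 38.37 Myr.

38.37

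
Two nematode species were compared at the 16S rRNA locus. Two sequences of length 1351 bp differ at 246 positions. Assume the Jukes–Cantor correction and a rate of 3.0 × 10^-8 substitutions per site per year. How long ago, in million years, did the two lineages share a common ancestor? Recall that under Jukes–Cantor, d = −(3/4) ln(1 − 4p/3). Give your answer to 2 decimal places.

3.48

p = 246/1351 ≈ 0.182087.
d = −(3/4) ln(1 − 4p/3) = −0.75 ln(1 − 0.242783) = −0.75 ln(0.757217)
  = −0.75 × (-0.278105) = 0.208579 substitutions/site.
Under a molecular clock d = 2μt, so t = d/(2μ) = 0.208579 / (2 × 3.0 × 10^-8) = 3.48 million years.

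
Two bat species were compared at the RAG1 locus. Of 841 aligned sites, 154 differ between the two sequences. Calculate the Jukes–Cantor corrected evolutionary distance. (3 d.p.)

p = 154/841 ≈ 0.183115.
d = −(3/4) ln(1 − 4p/3) = −0.75 ln(1 − 0.244153) = −0.75 ln(0.755847)
  = −0.75 × (-0.279916) = 0.209937 substitutions/site.

0.210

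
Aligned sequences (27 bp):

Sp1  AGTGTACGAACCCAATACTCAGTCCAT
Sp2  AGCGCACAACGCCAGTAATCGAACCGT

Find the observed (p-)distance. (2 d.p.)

The sequences differ at 11 of 27 positions.
p = 11/27 = 0.407407… ≈ 0.41 (to 2 d.p.).

0.41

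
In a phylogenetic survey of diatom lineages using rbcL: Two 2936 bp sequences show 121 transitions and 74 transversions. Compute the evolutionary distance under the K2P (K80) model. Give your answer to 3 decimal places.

0.070

P = 121/2936 ≈ 0.041213 and Q = 74/2936 ≈ 0.025204.
Under the Kimura two-parameter model, d = −½ ln(1 − 2P − Q) − ¼ ln(1 − 2Q).
1 − 2P − Q = 0.89237, giving −½ ln(0.89237) = 0.056937.
1 − 2Q = 0.949592, giving −¼ ln(0.949592) = 0.012931.
d = 0.056937 + 0.012931 = 0.069868.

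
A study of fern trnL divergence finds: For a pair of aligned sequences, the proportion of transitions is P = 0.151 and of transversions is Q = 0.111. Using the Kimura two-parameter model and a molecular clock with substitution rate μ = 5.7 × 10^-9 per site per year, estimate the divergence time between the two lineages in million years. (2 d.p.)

Under the Kimura two-parameter model, d = −½ ln(1 − 2P − Q) − ¼ ln(1 − 2Q).
1 − 2P − Q = 0.587, giving −½ ln(0.587) = 0.266365.
1 − 2Q = 0.778, giving −¼ ln(0.778) = 0.062757.
d = 0.266365 + 0.062757 = 0.329122.
Under a molecular clock d = 2μt, so t = d/(2μ) = 0.329122 / (2 × 5.7 × 10^-9) = 28.87 million years.

28.87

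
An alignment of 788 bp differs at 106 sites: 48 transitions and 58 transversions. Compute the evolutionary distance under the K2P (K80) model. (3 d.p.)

P = 48/788 ≈ 0.060914 and Q = 58/788 ≈ 0.073604.
Under the Kimura two-parameter model, d = −½ ln(1 − 2P − Q) − ¼ ln(1 − 2Q).
1 − 2P − Q = 0.804568, giving −½ ln(0.804568) = 0.108725.
1 − 2Q = 0.852792, giving −¼ ln(0.852792) = 0.039810.
d = 0.108725 + 0.039810 = 0.148535.

0.149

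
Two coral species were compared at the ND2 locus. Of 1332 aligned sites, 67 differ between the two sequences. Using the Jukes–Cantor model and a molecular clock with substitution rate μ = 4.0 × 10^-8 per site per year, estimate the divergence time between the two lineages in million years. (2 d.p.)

p = 67/1332 ≈ 0.0503.
d = −(3/4) ln(1 − 4p/3) = −0.75 ln(1 − 0.067067) = −0.75 ln(0.932933)
  = −0.75 × (-0.069422) = 0.052067 substitutions/site.
Under a molecular clock d = 2μt, so t = d/(2μ) = 0.052067 / (2 × 4.0 × 10^-8) = 0.65 million years.

0.65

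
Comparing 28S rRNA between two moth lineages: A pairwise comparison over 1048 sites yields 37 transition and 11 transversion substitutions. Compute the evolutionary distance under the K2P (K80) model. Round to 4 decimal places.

0.0476

P = 37/1048 ≈ 0.035305 and Q = 11/1048 ≈ 0.010496.
Under the Kimura two-parameter model, d = −½ ln(1 − 2P − Q) − ¼ ln(1 − 2Q).
1 − 2P − Q = 0.918894, giving −½ ln(0.918894) = 0.042292.
1 − 2Q = 0.979008, giving −¼ ln(0.979008) = 0.005304.
d = 0.042292 + 0.005304 = 0.047596.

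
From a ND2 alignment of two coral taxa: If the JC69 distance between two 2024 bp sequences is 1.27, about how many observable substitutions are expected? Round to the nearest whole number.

Invert JC69: p = (3/4)(1 − e^(−4d/3)) = 0.75 × (1 − e^(-1.693333)) = 0.75 × (1 − 0.183906) = 0.612071.
Expected differing sites = pL ≈ 0.612071 × 2024 = 1238.831704 ≈ 1239.

1239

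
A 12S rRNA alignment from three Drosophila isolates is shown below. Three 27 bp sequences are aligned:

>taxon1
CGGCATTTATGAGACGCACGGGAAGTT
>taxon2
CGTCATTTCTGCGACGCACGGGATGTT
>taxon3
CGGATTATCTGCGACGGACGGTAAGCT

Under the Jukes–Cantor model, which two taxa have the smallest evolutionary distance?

taxon1–taxon2: 4/27 differ, p = 0.148, d = 0.165.
taxon1–taxon3: 8/27 differ, p = 0.296, d = 0.377.
taxon2–taxon3: 8/27 differ, p = 0.296, d = 0.377.
The smallest distance is between taxon1 and taxon2.

taxon1 and taxon2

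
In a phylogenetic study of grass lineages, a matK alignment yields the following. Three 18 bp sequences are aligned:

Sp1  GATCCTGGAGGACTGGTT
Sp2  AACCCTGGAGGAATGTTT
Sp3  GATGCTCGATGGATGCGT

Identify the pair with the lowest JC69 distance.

Sp1–Sp2: 4/18 differ, p = 0.222, d = 0.264.
Sp1–Sp3: 7/18 differ, p = 0.389, d = 0.548.
Sp2–Sp3: 8/18 differ, p = 0.444, d = 0.673.
The smallest distance is between Sp1 and Sp2.

Sp1 and Sp2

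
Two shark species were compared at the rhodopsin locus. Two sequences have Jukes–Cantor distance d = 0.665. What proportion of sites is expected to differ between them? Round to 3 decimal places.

p = (3/4)(1 − e^(−4d/3)) = 0.75 × (1 − e^(-0.886667)) = 0.75 × (1 − 0.412027) = 0.440980.

0.441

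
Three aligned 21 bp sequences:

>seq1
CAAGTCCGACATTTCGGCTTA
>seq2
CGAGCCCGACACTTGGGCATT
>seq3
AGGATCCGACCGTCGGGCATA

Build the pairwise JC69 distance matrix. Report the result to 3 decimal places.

seq1–seq2: 6/21 sites differ → p ≈ 0.285714, d = −0.75 ln(1 − 0.380952) = 0.359679 ≈ 0.360.
seq1–seq3: 9/21 sites differ → p ≈ 0.428571, d = −0.75 ln(1 − 0.571428) = 0.635472 ≈ 0.635.
seq2–seq3: 8/21 sites differ → p ≈ 0.380952, d = −0.75 ln(1 − 0.507936) = 0.531860 ≈ 0.532.

d(seq1,seq2) = 0.360, d(seq1,seq3) = 0.635, d(seq2,seq3) = 0.532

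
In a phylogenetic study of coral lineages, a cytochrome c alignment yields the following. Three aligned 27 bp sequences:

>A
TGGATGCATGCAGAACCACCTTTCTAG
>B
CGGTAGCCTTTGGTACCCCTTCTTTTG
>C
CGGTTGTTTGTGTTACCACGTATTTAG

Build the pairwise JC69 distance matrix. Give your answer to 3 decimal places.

A–B: 13/27 sites differ → p ≈ 0.481481, d = −0.75 ln(1 − 0.641975) = 0.770364 ≈ 0.770.
A–C: 11/27 sites differ → p ≈ 0.407407, d = −0.75 ln(1 − 0.543209) = 0.587647 ≈ 0.588.
B–C: 9/27 sites differ → p ≈ 0.333333, d = −0.75 ln(1 − 0.444444) = 0.440839 ≈ 0.441.

d(A,B) = 0.770, d(A,C) = 0.588, d(B,C) = 0.441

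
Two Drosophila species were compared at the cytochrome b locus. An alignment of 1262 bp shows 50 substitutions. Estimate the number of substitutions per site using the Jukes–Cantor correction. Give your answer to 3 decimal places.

p = 50/1262 ≈ 0.03962.
d = −(3/4) ln(1 − 4p/3) = −0.75 ln(1 − 0.052827) = −0.75 ln(0.947173)
  = −0.75 × (-0.054274) = 0.040706 substitutions/site.

0.041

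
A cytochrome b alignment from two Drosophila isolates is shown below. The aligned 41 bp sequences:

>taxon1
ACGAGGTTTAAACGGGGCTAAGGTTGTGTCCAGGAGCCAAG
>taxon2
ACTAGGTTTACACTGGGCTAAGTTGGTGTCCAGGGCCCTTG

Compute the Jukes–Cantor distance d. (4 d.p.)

0.2597

The sequences differ at 9 of 41 sites (3, 11, 14, 23, 25, 35, 36, 39, 40), so p = 9/41 ≈ 0.219512.
d = −(3/4) ln(1 − 4p/3) = −0.75 ln(1 − 0.292683) = −0.75 ln(0.707317)
  = −0.75 × (-0.346276) = 0.259707 substitutions/site.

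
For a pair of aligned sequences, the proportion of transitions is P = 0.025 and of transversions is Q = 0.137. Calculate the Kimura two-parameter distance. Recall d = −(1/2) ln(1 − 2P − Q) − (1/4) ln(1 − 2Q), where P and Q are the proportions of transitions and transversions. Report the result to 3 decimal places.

0.184

Under the Kimura two-parameter model, d = −½ ln(1 − 2P − Q) − ¼ ln(1 − 2Q).
1 − 2P − Q = 0.813, giving −½ ln(0.813) = 0.103512.
1 − 2Q = 0.726, giving −¼ ln(0.726) = 0.080051.
d = 0.103512 + 0.080051 = 0.183563.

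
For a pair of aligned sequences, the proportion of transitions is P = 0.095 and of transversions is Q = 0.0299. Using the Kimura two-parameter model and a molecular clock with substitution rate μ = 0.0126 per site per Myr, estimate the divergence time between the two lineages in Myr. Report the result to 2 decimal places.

Under the Kimura two-parameter model, d = −½ ln(1 − 2P − Q) − ¼ ln(1 − 2Q).
1 − 2P − Q = 0.7801, giving −½ ln(0.7801) = 0.124167.
1 − 2Q = 0.9402, giving −¼ ln(0.9402) = 0.015416.
d = 0.124167 + 0.015416 = 0.139583.
Under a molecular clock d = 2μt, so t = d/(2μ) = 0.139583 / (2 × 0.0126) = 5.54 Myr.

5.54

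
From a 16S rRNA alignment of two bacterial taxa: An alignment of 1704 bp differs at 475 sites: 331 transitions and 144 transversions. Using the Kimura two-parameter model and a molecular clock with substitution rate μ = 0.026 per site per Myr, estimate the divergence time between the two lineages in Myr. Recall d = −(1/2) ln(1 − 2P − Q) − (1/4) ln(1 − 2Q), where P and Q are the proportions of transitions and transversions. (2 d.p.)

P = 331/1704 ≈ 0.194249 and Q = 144/1704 ≈ 0.084507.
Under the Kimura two-parameter model, d = −½ ln(1 − 2P − Q) − ¼ ln(1 − 2Q).
1 − 2P − Q = 0.526995, giving −½ ln(0.526995) = 0.320282.
1 − 2Q = 0.830986, giving −¼ ln(0.830986) = 0.046286.
d = 0.320282 + 0.046286 = 0.366568.
Under a molecular clock d = 2μt, so t = d/(2μ) = 0.366568 / (2 × 0.026) = 7.05 Myr.

7.05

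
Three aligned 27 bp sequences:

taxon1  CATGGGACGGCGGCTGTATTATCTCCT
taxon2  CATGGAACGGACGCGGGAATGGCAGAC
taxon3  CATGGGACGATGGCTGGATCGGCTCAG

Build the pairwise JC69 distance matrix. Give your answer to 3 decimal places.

taxon1–taxon2: 12/27 sites differ → p ≈ 0.444444, d = −0.75 ln(1 − 0.592592) = 0.673455 ≈ 0.673.
taxon1–taxon3: 8/27 sites differ → p ≈ 0.296296, d = −0.75 ln(1 − 0.395061) = 0.376971 ≈ 0.377.
taxon2–taxon3: 10/27 sites differ → p ≈ 0.37037, d = −0.75 ln(1 − 0.493827) = 0.510658 ≈ 0.511.

d(taxon1,taxon2) = 0.673, d(taxon1,taxon3) = 0.377, d(taxon2,taxon3) = 0.511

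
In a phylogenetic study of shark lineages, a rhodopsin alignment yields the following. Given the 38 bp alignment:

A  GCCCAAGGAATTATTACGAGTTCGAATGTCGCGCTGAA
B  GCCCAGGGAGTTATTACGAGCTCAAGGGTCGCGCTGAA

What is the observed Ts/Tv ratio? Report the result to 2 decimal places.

5.00

Transitions are A↔G and C↔T; transversions are all other mismatches.
Transitions: 5. Transversions: 1.
R = 5/1 = 5.00.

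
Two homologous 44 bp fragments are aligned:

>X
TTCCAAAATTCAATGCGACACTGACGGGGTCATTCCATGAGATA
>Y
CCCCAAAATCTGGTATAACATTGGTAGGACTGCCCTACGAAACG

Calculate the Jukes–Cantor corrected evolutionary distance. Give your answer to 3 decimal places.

0.974

The sequences differ at 24 of 44 sites, so p = 24/44 ≈ 0.545455.
d = −(3/4) ln(1 − 4p/3) = −0.75 ln(1 − 0.727273) = −0.75 ln(0.272727)
  = −0.75 × (-1.299284) = 0.974463 substitutions/site.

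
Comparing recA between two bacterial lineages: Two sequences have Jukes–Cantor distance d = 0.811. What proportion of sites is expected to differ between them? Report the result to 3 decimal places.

p = (3/4)(1 − e^(−4d/3)) = 0.75 × (1 − e^(-1.081333)) = 0.75 × (1 − 0.339143) = 0.495643.

0.496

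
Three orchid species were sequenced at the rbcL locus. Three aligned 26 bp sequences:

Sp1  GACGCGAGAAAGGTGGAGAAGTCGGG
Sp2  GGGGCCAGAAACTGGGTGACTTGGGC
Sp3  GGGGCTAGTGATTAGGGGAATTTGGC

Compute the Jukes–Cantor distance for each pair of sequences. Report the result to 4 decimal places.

Sp1–Sp2: 11/26 sites differ → p ≈ 0.423077, d = −0.75 ln(1 − 0.564103) = 0.622762 ≈ 0.6228.
Sp1–Sp3: 12/26 sites differ → p ≈ 0.461538, d = −0.75 ln(1 − 0.615384) = 0.716632 ≈ 0.7166.
Sp2–Sp3: 8/26 sites differ → p ≈ 0.307692, d = −0.75 ln(1 − 0.410256) = 0.396050 ≈ 0.3961.

d(Sp1,Sp2) = 0.6228, d(Sp1,Sp3) = 0.7166, d(Sp2,Sp3) = 0.3961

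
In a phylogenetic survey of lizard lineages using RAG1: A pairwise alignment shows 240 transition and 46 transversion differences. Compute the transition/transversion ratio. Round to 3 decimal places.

5.217

R = 240/46 = 5.217391… ≈ 5.217 (to 3 d.p.).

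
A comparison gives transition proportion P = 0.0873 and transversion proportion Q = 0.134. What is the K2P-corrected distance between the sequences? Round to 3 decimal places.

Under the Kimura two-parameter model, d = −½ ln(1 − 2P − Q) − ¼ ln(1 − 2Q).
1 − 2P − Q = 0.6914, giving −½ ln(0.6914) = 0.184518.
1 − 2Q = 0.732, giving −¼ ln(0.732) = 0.077994.
d = 0.184518 + 0.077994 = 0.262512.

0.263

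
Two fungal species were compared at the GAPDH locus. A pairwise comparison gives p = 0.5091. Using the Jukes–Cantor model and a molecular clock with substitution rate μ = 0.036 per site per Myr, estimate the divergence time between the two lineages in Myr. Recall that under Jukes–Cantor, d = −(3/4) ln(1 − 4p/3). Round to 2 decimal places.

d = −(3/4) ln(1 − 4p/3) = −0.75 ln(1 − 0.6788) = −0.75 ln(0.3212)
  = −0.75 × (-1.135691) = 0.851768 substitutions/site.
Under a molecular clock d = 2μt, so t = d/(2μ) = 0.851768 / (2 × 0.036) = 11.83 Myr.

11.83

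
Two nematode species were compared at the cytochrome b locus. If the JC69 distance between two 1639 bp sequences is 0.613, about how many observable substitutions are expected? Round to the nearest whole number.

686

Invert JC69: p = (3/4)(1 − e^(−4d/3)) = 0.75 × (1 − e^(-0.817333)) = 0.75 × (1 − 0.441608) = 0.418794.
Expected differing sites = pL ≈ 0.418794 × 1639 = 686.403366 ≈ 686.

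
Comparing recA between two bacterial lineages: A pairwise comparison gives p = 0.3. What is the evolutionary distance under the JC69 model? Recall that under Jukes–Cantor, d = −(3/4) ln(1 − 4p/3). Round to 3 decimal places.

0.383

d = −(3/4) ln(1 − 4p/3) = −0.75 ln(1 − 0.4) = −0.75 ln(0.6)
  = −0.75 × (-0.510826) = 0.383120 substitutions/site.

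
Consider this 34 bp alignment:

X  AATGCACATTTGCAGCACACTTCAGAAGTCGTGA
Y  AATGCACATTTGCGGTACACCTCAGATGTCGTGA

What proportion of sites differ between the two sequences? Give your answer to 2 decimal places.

The sequences differ at 4 of 34 positions (sites 14, 16, 21, 27).
p = 4/34 = 0.117647… ≈ 0.12 (to 2 d.p.).

0.12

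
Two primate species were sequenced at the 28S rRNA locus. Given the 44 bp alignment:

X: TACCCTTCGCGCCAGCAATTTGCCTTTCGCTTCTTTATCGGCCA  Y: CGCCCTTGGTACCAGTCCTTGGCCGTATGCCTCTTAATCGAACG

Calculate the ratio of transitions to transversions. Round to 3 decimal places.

Transitions are A↔G and C↔T; transversions are all other mismatches.
Transitions: 9. Transversions: 8.
R = 9/8 = 1.125.

1.125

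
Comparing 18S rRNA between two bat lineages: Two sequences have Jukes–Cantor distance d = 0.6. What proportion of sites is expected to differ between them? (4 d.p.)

0.4130

p = (3/4)(1 − e^(−4d/3)) = 0.75 × (1 − e^(-0.8)) = 0.75 × (1 − 0.449329) = 0.413003.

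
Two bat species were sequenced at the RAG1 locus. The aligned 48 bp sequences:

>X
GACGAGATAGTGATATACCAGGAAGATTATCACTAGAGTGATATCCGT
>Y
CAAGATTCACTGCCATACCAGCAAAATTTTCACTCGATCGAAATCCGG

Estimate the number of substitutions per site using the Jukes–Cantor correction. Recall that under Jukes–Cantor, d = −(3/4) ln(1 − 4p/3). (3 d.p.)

The sequences differ at 16 of 48 sites, so p = 16/48 ≈ 0.333333.
d = −(3/4) ln(1 − 4p/3) = −0.75 ln(1 − 0.444444) = −0.75 ln(0.555556)
  = −0.75 × (-0.587786) = 0.440840 substitutions/site.

0.441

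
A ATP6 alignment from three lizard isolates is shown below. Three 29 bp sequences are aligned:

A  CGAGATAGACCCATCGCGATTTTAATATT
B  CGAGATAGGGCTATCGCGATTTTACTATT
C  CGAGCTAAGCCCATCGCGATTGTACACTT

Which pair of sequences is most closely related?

A–B: 4/29 differ, p = 0.138, d = 0.152.
A–C: 7/29 differ, p = 0.241, d = 0.291.
B–C: 7/29 differ, p = 0.241, d = 0.291.
The smallest distance is between A and B.

A and B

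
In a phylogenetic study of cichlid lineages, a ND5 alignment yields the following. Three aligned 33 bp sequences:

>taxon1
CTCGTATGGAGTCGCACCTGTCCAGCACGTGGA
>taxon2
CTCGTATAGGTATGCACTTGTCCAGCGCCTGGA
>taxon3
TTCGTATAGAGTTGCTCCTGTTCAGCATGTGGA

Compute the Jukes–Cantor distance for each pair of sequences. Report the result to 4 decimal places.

d(taxon1,taxon2) = 0.2928, d(taxon1,taxon3) = 0.2082, d(taxon2,taxon3) = 0.3882

taxon1–taxon2: 8/33 sites differ → p ≈ 0.242424, d = −0.75 ln(1 − 0.323232) = 0.292820 ≈ 0.2928.
taxon1–taxon3: 6/33 sites differ → p ≈ 0.181818, d = −0.75 ln(1 − 0.242424) = 0.208224 ≈ 0.2082.
taxon2–taxon3: 10/33 sites differ → p ≈ 0.30303, d = −0.75 ln(1 − 0.40404) = 0.388186 ≈ 0.3882.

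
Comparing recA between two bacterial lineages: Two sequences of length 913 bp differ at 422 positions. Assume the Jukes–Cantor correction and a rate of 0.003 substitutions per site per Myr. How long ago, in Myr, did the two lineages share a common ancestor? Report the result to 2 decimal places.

119.73

p = 422/913 ≈ 0.462212.
d = −(3/4) ln(1 − 4p/3) = −0.75 ln(1 − 0.616283) = −0.75 ln(0.383717)
  = −0.75 × (-0.957850) = 0.718388 substitutions/site.
Under a molecular clock d = 2μt, so t = d/(2μ) = 0.718388 / (2 × 0.003) = 119.73 Myr.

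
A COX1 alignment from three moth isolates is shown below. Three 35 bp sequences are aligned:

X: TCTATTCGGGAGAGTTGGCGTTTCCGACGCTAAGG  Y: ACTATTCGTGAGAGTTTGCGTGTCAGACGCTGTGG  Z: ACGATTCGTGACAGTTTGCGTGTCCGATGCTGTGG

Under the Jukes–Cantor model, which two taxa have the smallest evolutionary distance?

Y and Z

X–Y: 7/35 differ, p = 0.200, d = 0.233.
X–Z: 9/35 differ, p = 0.257, d = 0.315.
Y–Z: 4/35 differ, p = 0.114, d = 0.124.
The smallest distance is between Y and Z.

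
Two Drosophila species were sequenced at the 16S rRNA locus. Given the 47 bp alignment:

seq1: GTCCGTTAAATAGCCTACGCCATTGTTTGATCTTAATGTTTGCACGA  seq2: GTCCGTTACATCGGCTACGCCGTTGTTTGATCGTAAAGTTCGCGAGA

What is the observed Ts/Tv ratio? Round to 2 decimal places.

0.50

Transitions are A↔G and C↔T; transversions are all other mismatches.
Transitions: 3. Transversions: 6.
R = 3/6 = 0.50.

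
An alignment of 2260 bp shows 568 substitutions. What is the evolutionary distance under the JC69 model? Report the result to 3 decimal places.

0.306

p = 568/2260 ≈ 0.251327.
d = −(3/4) ln(1 − 4p/3) = −0.75 ln(1 − 0.335103) = −0.75 ln(0.664897)
  = −0.75 × (-0.408123) = 0.306092 substitutions/site.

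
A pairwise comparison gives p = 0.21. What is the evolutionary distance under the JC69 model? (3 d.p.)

0.246

d = −(3/4) ln(1 − 4p/3) = −0.75 ln(1 − 0.28) = −0.75 ln(0.72)
  = −0.75 × (-0.328504) = 0.246378 substitutions/site.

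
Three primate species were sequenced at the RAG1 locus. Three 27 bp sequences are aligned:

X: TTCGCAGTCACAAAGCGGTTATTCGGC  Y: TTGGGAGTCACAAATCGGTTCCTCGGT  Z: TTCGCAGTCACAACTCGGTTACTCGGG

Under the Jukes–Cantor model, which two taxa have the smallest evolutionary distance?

X and Z

X–Y: 6/27 differ, p = 0.222, d = 0.264.
X–Z: 4/27 differ, p = 0.148, d = 0.165.
Y–Z: 5/27 differ, p = 0.185, d = 0.213.
The smallest distance is between X and Z.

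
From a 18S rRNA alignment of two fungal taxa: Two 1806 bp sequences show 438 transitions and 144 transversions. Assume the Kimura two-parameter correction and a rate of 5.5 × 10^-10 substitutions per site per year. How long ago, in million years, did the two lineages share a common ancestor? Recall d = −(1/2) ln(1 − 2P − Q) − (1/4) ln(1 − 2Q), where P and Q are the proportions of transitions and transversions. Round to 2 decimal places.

417.62

P = 438/1806 ≈ 0.242525 and Q = 144/1806 ≈ 0.079734.
Under the Kimura two-parameter model, d = −½ ln(1 − 2P − Q) − ¼ ln(1 − 2Q).
1 − 2P − Q = 0.435216, giving −½ ln(0.435216) = 0.415956.
1 − 2Q = 0.840532, giving −¼ ln(0.840532) = 0.043430.
d = 0.415956 + 0.043430 = 0.459386.
Under a molecular clock d = 2μt, so t = d/(2μ) = 0.459386 / (2 × 5.5 × 10^-10) = 417.62 million years.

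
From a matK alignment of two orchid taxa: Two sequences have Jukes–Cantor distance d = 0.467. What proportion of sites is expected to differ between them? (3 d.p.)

0.348

p = (3/4)(1 − e^(−4d/3)) = 0.75 × (1 − e^(-0.622667)) = 0.75 × (1 − 0.536512) = 0.347616.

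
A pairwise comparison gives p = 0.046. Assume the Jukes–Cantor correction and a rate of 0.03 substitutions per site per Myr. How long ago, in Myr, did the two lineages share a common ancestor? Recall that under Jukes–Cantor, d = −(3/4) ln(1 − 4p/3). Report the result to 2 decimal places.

0.79

d = −(3/4) ln(1 − 4p/3) = −0.75 ln(1 − 0.061333) = −0.75 ln(0.938667)
  = −0.75 × (-0.063294) = 0.047471 substitutions/site.
Under a molecular clock d = 2μt, so t = d/(2μ) = 0.047471 / (2 × 0.03) = 0.79 Myr.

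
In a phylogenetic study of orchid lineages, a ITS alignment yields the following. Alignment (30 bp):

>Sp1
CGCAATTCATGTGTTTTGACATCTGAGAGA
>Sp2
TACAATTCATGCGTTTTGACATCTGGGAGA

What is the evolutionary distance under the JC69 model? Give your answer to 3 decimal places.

The sequences differ at 4 of 30 sites (1, 2, 12, 26), so p = 4/30 ≈ 0.133333.
d = −(3/4) ln(1 − 4p/3) = −0.75 ln(1 − 0.177777) = −0.75 ln(0.822223)
  = −0.75 × (-0.195744) = 0.146808 substitutions/site.

0.147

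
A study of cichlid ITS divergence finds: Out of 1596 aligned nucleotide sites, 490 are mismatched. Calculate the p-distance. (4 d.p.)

p = 490/1596 = 0.307017… ≈ 0.3070 (to 4 d.p.).

0.3070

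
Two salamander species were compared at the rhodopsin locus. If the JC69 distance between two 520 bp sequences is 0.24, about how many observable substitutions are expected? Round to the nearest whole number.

Invert JC69: p = (3/4)(1 − e^(−4d/3)) = 0.75 × (1 − e^(-0.32)) = 0.75 × (1 − 0.726149) = 0.205388.
Expected differing sites = pL ≈ 0.205388 × 520 = 106.80176 ≈ 107.

107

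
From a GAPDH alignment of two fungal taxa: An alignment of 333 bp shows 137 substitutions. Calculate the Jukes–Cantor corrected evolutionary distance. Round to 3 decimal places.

p = 137/333 ≈ 0.411411.
d = −(3/4) ln(1 − 4p/3) = −0.75 ln(1 − 0.548548) = −0.75 ln(0.451452)
  = −0.75 × (-0.795286) = 0.596465 substitutions/site.

0.596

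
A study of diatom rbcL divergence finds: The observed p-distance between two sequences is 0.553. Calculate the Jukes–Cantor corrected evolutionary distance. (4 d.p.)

d = −(3/4) ln(1 − 4p/3) = −0.75 ln(1 − 0.737333) = −0.75 ln(0.262667)
  = −0.75 × (-1.336868) = 1.002651 substitutions/site.

1.0027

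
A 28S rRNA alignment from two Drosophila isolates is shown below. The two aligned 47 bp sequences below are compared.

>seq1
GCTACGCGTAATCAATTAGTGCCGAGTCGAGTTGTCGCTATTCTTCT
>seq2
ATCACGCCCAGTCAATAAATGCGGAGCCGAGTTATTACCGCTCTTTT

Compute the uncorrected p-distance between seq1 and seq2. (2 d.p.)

0.36

The sequences differ at 17 of 47 positions.
p = 17/47 = 0.361702… ≈ 0.36 (to 2 d.p.).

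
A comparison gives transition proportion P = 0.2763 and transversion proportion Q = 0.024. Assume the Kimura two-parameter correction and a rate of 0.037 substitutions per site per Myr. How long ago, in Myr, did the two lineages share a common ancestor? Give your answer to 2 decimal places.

Under the Kimura two-parameter model, d = −½ ln(1 − 2P − Q) − ¼ ln(1 − 2Q).
1 − 2P − Q = 0.4234, giving −½ ln(0.4234) = 0.429719.
1 − 2Q = 0.952, giving −¼ ln(0.952) = 0.012298.
d = 0.429719 + 0.012298 = 0.442017.
Under a molecular clock d = 2μt, so t = d/(2μ) = 0.442017 / (2 × 0.037) = 5.97 Myr.

5.97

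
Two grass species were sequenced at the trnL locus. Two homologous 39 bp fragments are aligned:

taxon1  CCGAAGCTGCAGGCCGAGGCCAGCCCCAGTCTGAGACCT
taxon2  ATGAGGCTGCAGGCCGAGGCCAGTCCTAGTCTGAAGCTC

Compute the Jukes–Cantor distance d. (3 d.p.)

0.276

The sequences differ at 9 of 39 sites (1, 2, 5, 24, 27, 35, 36, 38, 39), so p = 9/39 ≈ 0.230769.
d = −(3/4) ln(1 − 4p/3) = −0.75 ln(1 − 0.307692) = −0.75 ln(0.692308)
  = −0.75 × (-0.367724) = 0.275793 substitutions/site.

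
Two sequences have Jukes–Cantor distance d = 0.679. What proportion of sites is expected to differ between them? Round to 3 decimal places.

0.447

p = (3/4)(1 − e^(−4d/3)) = 0.75 × (1 − e^(-0.905333)) = 0.75 × (1 − 0.404407) = 0.446695.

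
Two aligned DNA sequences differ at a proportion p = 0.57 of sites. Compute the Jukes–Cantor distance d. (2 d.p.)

1.07

d = −(3/4) ln(1 − 4p/3) = −0.75 ln(1 − 0.76) = −0.75 ln(0.24)
  = −0.75 × (-1.427116) = 1.070337 substitutions/site.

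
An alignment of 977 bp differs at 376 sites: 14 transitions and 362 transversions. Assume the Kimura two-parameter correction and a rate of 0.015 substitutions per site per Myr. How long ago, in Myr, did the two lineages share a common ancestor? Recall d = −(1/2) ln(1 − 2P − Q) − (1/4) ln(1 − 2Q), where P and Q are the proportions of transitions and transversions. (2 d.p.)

19.75

P = 14/977 ≈ 0.01433 and Q = 362/977 ≈ 0.370522.
Under the Kimura two-parameter model, d = −½ ln(1 − 2P − Q) − ¼ ln(1 − 2Q).
1 − 2P − Q = 0.600818, giving −½ ln(0.600818) = 0.254732.
1 − 2Q = 0.258956, giving −¼ ln(0.258956) = 0.337774.
d = 0.254732 + 0.337774 = 0.592506.
Under a molecular clock d = 2μt, so t = d/(2μ) = 0.592506 / (2 × 0.015) = 19.75 Myr.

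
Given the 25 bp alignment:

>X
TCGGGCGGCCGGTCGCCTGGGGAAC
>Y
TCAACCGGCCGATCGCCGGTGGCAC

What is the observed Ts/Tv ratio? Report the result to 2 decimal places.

Transitions are A↔G and C↔T; transversions are all other mismatches.
Transitions: 3. Transversions: 4.
R = 3/4 = 0.75.

0.75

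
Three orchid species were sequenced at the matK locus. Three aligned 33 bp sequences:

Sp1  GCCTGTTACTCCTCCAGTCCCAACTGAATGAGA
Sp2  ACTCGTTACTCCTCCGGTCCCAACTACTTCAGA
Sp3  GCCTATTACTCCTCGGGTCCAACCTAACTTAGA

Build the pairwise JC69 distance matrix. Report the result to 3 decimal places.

Sp1–Sp2: 8/33 sites differ → p ≈ 0.242424, d = −0.75 ln(1 − 0.323232) = 0.292820 ≈ 0.293.
Sp1–Sp3: 8/33 sites differ → p ≈ 0.242424, d = −0.75 ln(1 − 0.323232) = 0.292820 ≈ 0.293.
Sp2–Sp3: 10/33 sites differ → p ≈ 0.30303, d = −0.75 ln(1 − 0.40404) = 0.388186 ≈ 0.388.

d(Sp1,Sp2) = 0.293, d(Sp1,Sp3) = 0.293, d(Sp2,Sp3) = 0.388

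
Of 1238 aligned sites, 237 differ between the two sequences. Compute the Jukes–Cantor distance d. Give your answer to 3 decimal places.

p = 237/1238 ≈ 0.191438.
d = −(3/4) ln(1 − 4p/3) = −0.75 ln(1 − 0.255251) = −0.75 ln(0.744749)
  = −0.75 × (-0.294708) = 0.221031 substitutions/site.

0.221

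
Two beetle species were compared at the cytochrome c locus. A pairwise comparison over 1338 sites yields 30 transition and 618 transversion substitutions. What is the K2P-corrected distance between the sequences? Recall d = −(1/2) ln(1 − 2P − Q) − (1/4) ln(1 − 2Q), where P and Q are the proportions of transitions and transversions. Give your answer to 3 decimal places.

0.997

P = 30/1338 ≈ 0.022422 and Q = 618/1338 ≈ 0.461883.
Under the Kimura two-parameter model, d = −½ ln(1 − 2P − Q) − ¼ ln(1 − 2Q).
1 − 2P − Q = 0.493273, giving −½ ln(0.493273) = 0.353346.
1 − 2Q = 0.076234, giving −¼ ln(0.076234) = 0.643487.
d = 0.353346 + 0.643487 = 0.996833.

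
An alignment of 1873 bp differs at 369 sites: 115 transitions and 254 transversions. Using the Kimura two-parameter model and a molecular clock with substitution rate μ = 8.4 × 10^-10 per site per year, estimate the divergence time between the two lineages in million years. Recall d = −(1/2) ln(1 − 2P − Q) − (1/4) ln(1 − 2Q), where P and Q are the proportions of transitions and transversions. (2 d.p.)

136.06

P = 115/1873 ≈ 0.061399 and Q = 254/1873 ≈ 0.135611.
Under the Kimura two-parameter model, d = −½ ln(1 − 2P − Q) − ¼ ln(1 − 2Q).
1 − 2P − Q = 0.741591, giving −½ ln(0.741591) = 0.149479.
1 − 2Q = 0.728778, giving −¼ ln(0.728778) = 0.079097.
d = 0.149479 + 0.079097 = 0.228576.
Under a molecular clock d = 2μt, so t = d/(2μ) = 0.228576 / (2 × 8.4 × 10^-10) = 136.06 million years.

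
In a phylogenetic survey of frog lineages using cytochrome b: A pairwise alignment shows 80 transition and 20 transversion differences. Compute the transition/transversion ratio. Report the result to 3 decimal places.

R = 80/20 = 4.000.

4.000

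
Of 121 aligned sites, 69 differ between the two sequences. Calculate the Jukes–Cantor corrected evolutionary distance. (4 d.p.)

1.0714

p = 69/121 ≈ 0.570248.
d = −(3/4) ln(1 − 4p/3) = −0.75 ln(1 − 0.760331) = −0.75 ln(0.239669)
  = −0.75 × (-1.428496) = 1.071372 substitutions/site.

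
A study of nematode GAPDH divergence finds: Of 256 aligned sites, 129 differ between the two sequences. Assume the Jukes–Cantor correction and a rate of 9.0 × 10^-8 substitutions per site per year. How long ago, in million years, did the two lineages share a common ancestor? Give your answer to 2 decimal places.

4.64

p = 129/256 ≈ 0.503906.
d = −(3/4) ln(1 − 4p/3) = −0.75 ln(1 − 0.671875) = −0.75 ln(0.328125)
  = −0.75 × (-1.114361) = 0.835771 substitutions/site.
Under a molecular clock d = 2μt, so t = d/(2μ) = 0.835771 / (2 × 9.0 × 10^-8) = 4.64 million years.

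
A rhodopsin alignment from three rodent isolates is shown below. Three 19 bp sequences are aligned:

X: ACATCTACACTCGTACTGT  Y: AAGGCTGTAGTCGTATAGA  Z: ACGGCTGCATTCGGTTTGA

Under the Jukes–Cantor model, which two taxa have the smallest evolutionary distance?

Y and Z

X–Y: 9/19 differ, p = 0.474, d = 0.749.
X–Z: 8/19 differ, p = 0.421, d = 0.618.
Y–Z: 6/19 differ, p = 0.316, d = 0.410.
The smallest distance is between Y and Z.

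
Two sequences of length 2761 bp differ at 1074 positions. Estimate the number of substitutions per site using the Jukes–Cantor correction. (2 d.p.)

0.55

p = 1074/2761 ≈ 0.388989.
d = −(3/4) ln(1 − 4p/3) = −0.75 ln(1 − 0.518652) = −0.75 ln(0.481348)
  = −0.75 × (-0.731165) = 0.548374 substitutions/site.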